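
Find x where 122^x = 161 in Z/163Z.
40

Baby-step giant-step with step n = ⌈√163⌉ = 13.
Baby steps 122^j mod 163 (j:value) for j=0..12: 0:1, 1:122, 2:51, 3:28, 4:156, 5:124, 6:132, 7:130, 8:49, 9:110, 10:54, 11:68, 12:146.
Giant-step multiplier: 122^(-13) ≡ 122^(162-13) = 122^149 ≡ 29 (mod 163).
Giant steps γ_i = 161·29^i mod 163: γ_0=161, γ_1=105, γ_2=111, γ_3=122 (in table at j=1).
x = i·n + j = 3·13 + 1 = 40.
Check: 122^40 ≡ 161 (mod 163).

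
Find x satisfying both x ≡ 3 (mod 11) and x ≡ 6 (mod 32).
102

Using Chinese Remainder Theorem:
M = 11 × 32 = 352
M1 = 32, M2 = 11
y1 = 32^(-1) mod 11 = 10
y2 = 11^(-1) mod 32 = 3
x = (3×32×10 + 6×11×3) mod 352 = 102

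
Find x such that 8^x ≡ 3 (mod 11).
6

Baby-step giant-step with step n = ⌈√11⌉ = 4.
Baby steps 8^j mod 11 (j:value) for j=0..3: 0:1, 1:8, 2:9, 3:6.
Giant-step multiplier: 8^(-4) ≡ 8^(10-4) = 8^6 ≡ 3 (mod 11).
Giant steps γ_i = 3·3^i mod 11: γ_0=3, γ_1=9 (in table at j=2).
x = i·n + j = 1·4 + 2 = 6.
Check: 8^6 ≡ 3 (mod 11).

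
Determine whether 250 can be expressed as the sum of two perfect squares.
5² + 15² (a=5, b=15)

Factorization: 250 = 2 × 5^3
By Fermat: n is sum of two squares iff every prime p ≡ 3 (mod 4) appears to even power.
All primes ≡ 3 (mod 4) appear to even power.
Search a = 0, 1, 2, … for 250 - a² a perfect square: first hit at a = 5: 250 - 25 = 225 = 15².
250 = 5² + 15² = 25 + 225 ✓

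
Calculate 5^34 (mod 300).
25

Repeated squaring. Binary of 34 = 100010.
5^1 ≡ 5 (mod 300); 5^2 ≡ 25 (mod 300); 5^4 ≡ 25 (mod 300); 5^8 ≡ 25 (mod 300); 5^16 ≡ 25 (mod 300); 5^32 ≡ 25 (mod 300)
5^34 = 5^2 × 5^32 ≡ 25 (mod 300)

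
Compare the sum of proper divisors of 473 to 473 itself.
deficient

Proper divisors of 473: sum = 1 + 11 + 43 = 55
Since 55 < 473, 473 is deficient.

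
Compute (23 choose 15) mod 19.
0

Using Lucas' theorem:
Write n=23 and k=15 in base 19:
n in base 19: [1, 4]
k in base 19: [0, 15]
C(23,15) mod 19 = ∏ C(n_i, k_i) mod 19
Digit binomials (mod 19): C(1,0) = 1; C(4,15) = 0 (k_i > n_i)
Product: 1 × 0 = 0 ≡ 0 (mod 19)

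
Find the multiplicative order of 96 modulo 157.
156

157 is prime, so ord(96) divides φ(157) = 156.
Divisors of 156: 1, 2, 3, 4, 6, 12, 13, 26, 39, 52, 78, 156.
Repeated squaring: 96^1 ≡ 96, 96^2 ≡ 110, 96^4 ≡ 11, 96^8 ≡ 121, 96^16 ≡ 40, 96^32 ≡ 30, 96^64 ≡ 115, 96^128 ≡ 37 (mod 157).
Test 96^d mod 157 for each divisor d in increasing order:
96^1 ≡ 96
96^2 ≡ 110
96^3 = 96^2·96^1 ≡ 41
96^4 ≡ 11
96^6 = 96^4·96^2 ≡ 111
96^12 = 96^8·96^4 ≡ 75
96^13 = 96^8·96^4·96^1 ≡ 135
96^26 = 96^16·96^8·96^2 ≡ 13
96^39 = 96^32·96^4·96^2·96^1 ≡ 28
96^52 = 96^32·96^16·96^4 ≡ 12
96^78 = 96^64·96^8·96^4·96^2 ≡ 156
96^156 = 96^128·96^16·96^8·96^4 ≡ 1  ← first divisor giving 1
The order is 156.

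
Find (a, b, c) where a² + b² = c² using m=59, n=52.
(777, 6136, 6185)

Euclid's formula: a = m² - n², b = 2mn, c = m² + n²
m = 59, n = 52
a = 59² - 52² = 3481 - 2704 = 777
b = 2 × 59 × 52 = 6136
c = 59² + 52² = 3481 + 2704 = 6185
Verification: 777² + 6136² = 603729 + 37650496 = 38254225 = 6185² ✓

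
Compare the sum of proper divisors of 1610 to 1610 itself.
abundant

Proper divisors of 1610: sum = 1 + 2 + 5 + 7 + 10 + 14 + 23 + 35 + 46 + 70 + 115 + 161 + 230 + 322 + 805 = 1846
Since 1846 > 1610, 1610 is abundant.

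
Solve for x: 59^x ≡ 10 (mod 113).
25

Baby-step giant-step with step n = ⌈√113⌉ = 11.
Baby steps 59^j mod 113 (j:value) for j=0..10: 0:1, 1:59, 2:91, 3:58, 4:32, 5:80, 6:87, 7:48, 8:7, 9:74, 10:72.
Giant-step multiplier: 59^(-11) ≡ 59^(112-11) = 59^101 ≡ 27 (mod 113).
Giant steps γ_i = 10·27^i mod 113: γ_0=10, γ_1=44, γ_2=58 (in table at j=3).
x = i·n + j = 2·11 + 3 = 25.
Check: 59^25 ≡ 10 (mod 113).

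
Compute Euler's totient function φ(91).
72

91 = 7 × 13
φ(n) = n × ∏(1 - 1/p) for each prime p dividing n
φ(91) = 91 × (1 - 1/7) × (1 - 1/13) = 72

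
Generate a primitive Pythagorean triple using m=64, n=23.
(3567, 2944, 4625)

Euclid's formula: a = m² - n², b = 2mn, c = m² + n²
m = 64, n = 23
a = 64² - 23² = 4096 - 529 = 3567
b = 2 × 64 × 23 = 2944
c = 64² + 23² = 4096 + 529 = 4625
Verification: 3567² + 2944² = 12723489 + 8667136 = 21390625 = 4625² ✓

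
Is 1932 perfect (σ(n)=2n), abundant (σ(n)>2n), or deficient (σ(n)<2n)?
abundant

Proper divisors of 1932: sum = 1 + 2 + 3 + 4 + 6 + 7 + 12 + 14 + ... + 322 + 483 + 644 + 966 (23 divisors) = 3444
Since 3444 > 1932, 1932 is abundant.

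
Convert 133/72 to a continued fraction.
[1; 1, 5, 1, 1, 5]

Euclidean algorithm steps:
133 = 1 × 72 + 61
72 = 1 × 61 + 11
61 = 5 × 11 + 6
11 = 1 × 6 + 5
6 = 1 × 5 + 1
5 = 5 × 1 + 0
Continued fraction: [1; 1, 5, 1, 1, 5]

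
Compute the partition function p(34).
12310

p(n) counts ways to write n as a sum of positive integers (order ignored).
Euler's pentagonal recurrence: p(k) = p(k-1) + p(k-2) - p(k-5) - p(k-7) + p(k-12) + p(k-15) - ... (offsets j(3j∓1)/2, signs ++--, p(0)=1, p(<0)=0).
DP table for k = 0..33: p(0)=1, p(1)=1, p(2)=2, p(3)=3, p(4)=5, p(5)=7, p(6)=11, p(7)=15, p(8)=22, p(9)=30, p(10)=42, p(11)=56, p(12)=77, p(13)=101, p(14)=135, p(15)=176, p(16)=231, p(17)=297, p(18)=385, p(19)=490, p(20)=627, p(21)=792, p(22)=1002, p(23)=1255, p(24)=1575, p(25)=1958, p(26)=2436, p(27)=3010, p(28)=3718, p(29)=4565, p(30)=5604, p(31)=6842, p(32)=8349, p(33)=10143.
Final step: p(34) = p(33) + p(32) - p(29) - p(27) + p(22) + p(19) - p(12) - p(8)
= 10143 + 8349 - 4565 - 3010 + 1002 + 490 - 77 - 22
= 12310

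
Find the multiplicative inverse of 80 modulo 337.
198

gcd(80, 337) = 1, so the inverse exists.
Extended Euclidean algorithm on (337, 80):
337 = 4 × 80 + 17  ⟹  17 = (1)·337 + (-4)·80
80 = 4 × 17 + 12  ⟹  12 = (-4)·337 + (17)·80
17 = 1 × 12 + 5  ⟹  5 = (5)·337 + (-21)·80
12 = 2 × 5 + 2  ⟹  2 = (-14)·337 + (59)·80
5 = 2 × 2 + 1  ⟹  1 = (33)·337 + (-139)·80
So (-139)·80 ≡ 1 (mod 337), i.e. 80^(-1) ≡ -139 ≡ 198 (mod 337).
Check: 80 × 198 = 15840 ≡ 1 (mod 337)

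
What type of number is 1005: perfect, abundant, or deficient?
deficient

Proper divisors of 1005: sum = 1 + 3 + 5 + 15 + 67 + 201 + 335 = 627
Since 627 < 1005, 1005 is deficient.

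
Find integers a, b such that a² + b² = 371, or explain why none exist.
Not possible

Factorization: 371 = 7 × 53
By Fermat: n is sum of two squares iff every prime p ≡ 3 (mod 4) appears to even power.
Prime(s) ≡ 3 (mod 4) with odd exponent: [(7, 1)]
Therefore 371 cannot be expressed as a² + b².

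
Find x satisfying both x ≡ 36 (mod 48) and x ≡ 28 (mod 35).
1428

Using Chinese Remainder Theorem:
M = 48 × 35 = 1680
M1 = 35, M2 = 48
y1 = 35^(-1) mod 48 = 11
y2 = 48^(-1) mod 35 = 27
x = (36×35×11 + 28×48×27) mod 1680 = 1428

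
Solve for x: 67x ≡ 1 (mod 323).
135

gcd(67, 323) = 1, so the inverse exists.
Extended Euclidean algorithm on (323, 67):
323 = 4 × 67 + 55  ⟹  55 = (1)·323 + (-4)·67
67 = 1 × 55 + 12  ⟹  12 = (-1)·323 + (5)·67
55 = 4 × 12 + 7  ⟹  7 = (5)·323 + (-24)·67
12 = 1 × 7 + 5  ⟹  5 = (-6)·323 + (29)·67
7 = 1 × 5 + 2  ⟹  2 = (11)·323 + (-53)·67
5 = 2 × 2 + 1  ⟹  1 = (-28)·323 + (135)·67
So (135)·67 ≡ 1 (mod 323), i.e. 67^(-1) ≡ 135 (mod 323).
Check: 67 × 135 = 9045 ≡ 1 (mod 323)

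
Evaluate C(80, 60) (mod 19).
16

Using Lucas' theorem:
Write n=80 and k=60 in base 19:
n in base 19: [4, 4]
k in base 19: [3, 3]
C(80,60) mod 19 = ∏ C(n_i, k_i) mod 19
Digit binomials (mod 19): C(4,3) = 4; C(4,3) = 4
Product: 4 × 4 = 16 ≡ 16 (mod 19)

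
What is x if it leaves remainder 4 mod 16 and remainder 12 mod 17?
148

Using Chinese Remainder Theorem:
M = 16 × 17 = 272
M1 = 17, M2 = 16
y1 = 17^(-1) mod 16 = 1
y2 = 16^(-1) mod 17 = 16
x = (4×17×1 + 12×16×16) mod 272 = 148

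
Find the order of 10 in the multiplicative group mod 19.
18

19 is prime, so ord(10) divides φ(19) = 18.
Divisors of 18: 1, 2, 3, 6, 9, 18.
Repeated squaring: 10^1 ≡ 10, 10^2 ≡ 5, 10^4 ≡ 6, 10^8 ≡ 17, 10^16 ≡ 4 (mod 19).
Test 10^d mod 19 for each divisor d in increasing order:
10^1 ≡ 10
10^2 ≡ 5
10^3 = 10^2·10^1 ≡ 12
10^6 = 10^4·10^2 ≡ 11
10^9 = 10^8·10^1 ≡ 18
10^18 = 10^16·10^2 ≡ 1  ← first divisor giving 1
The order is 18.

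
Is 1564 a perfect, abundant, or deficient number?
deficient

Proper divisors of 1564: sum = 1 + 2 + 4 + 17 + 23 + 34 + 46 + 68 + 92 + 391 + 782 = 1460
Since 1460 < 1564, 1564 is deficient.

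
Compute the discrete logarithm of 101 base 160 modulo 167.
7

Baby-step giant-step with step n = ⌈√167⌉ = 13.
Baby steps 160^j mod 167 (j:value) for j=0..12: 0:1, 1:160, 2:49, 3:158, 4:63, 5:60, 6:81, 7:101, 8:128, 9:106, 10:93, 11:17, 12:48.
h = 101 is already in the table at j=7, so x = 7.
Check: 160^7 ≡ 101 (mod 167).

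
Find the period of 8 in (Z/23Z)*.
11

23 is prime, so ord(8) divides φ(23) = 22.
Divisors of 22: 1, 2, 11, 22.
Repeated squaring: 8^1 ≡ 8, 8^2 ≡ 18, 8^4 ≡ 2, 8^8 ≡ 4, 8^16 ≡ 16 (mod 23).
Test 8^d mod 23 for each divisor d in increasing order:
8^1 ≡ 8
8^2 ≡ 18
8^11 = 8^8·8^2·8^1 ≡ 1  ← first divisor giving 1
The order is 11.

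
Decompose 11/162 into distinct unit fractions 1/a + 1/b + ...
1/15 + 1/810

Greedy algorithm:
11/162: ceiling(162/11) = 15, use 1/15
1/810: ceiling(810/1) = 810, use 1/810
Result: 11/162 = 1/15 + 1/810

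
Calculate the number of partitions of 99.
169229875

p(n) counts ways to write n as a sum of positive integers (order ignored).
Euler's pentagonal recurrence: p(k) = p(k-1) + p(k-2) - p(k-5) - p(k-7) + p(k-12) + p(k-15) - ... (offsets j(3j∓1)/2, signs ++--, p(0)=1, p(<0)=0).
DP table for k = 0..98: p(0)=1, p(1)=1, p(2)=2, p(3)=3, p(4)=5, p(5)=7, p(6)=11, p(7)=15, p(8)=22, p(9)=30, p(10)=42, p(11)=56, p(12)=77, p(13)=101, p(14)=135, p(15)=176, p(16)=231, p(17)=297, p(18)=385, p(19)=490, p(20)=627, p(21)=792, p(22)=1002, p(23)=1255, p(24)=1575, p(25)=1958, p(26)=2436, p(27)=3010, p(28)=3718, p(29)=4565, p(30)=5604, p(31)=6842, p(32)=8349, p(33)=10143, p(34)=12310, p(35)=14883, p(36)=17977, p(37)=21637, p(38)=26015, p(39)=31185, p(40)=37338, p(41)=44583, p(42)=53174, p(43)=63261, p(44)=75175, p(45)=89134, p(46)=105558, p(47)=124754, p(48)=147273, p(49)=173525, p(50)=204226, p(51)=239943, p(52)=281589, p(53)=329931, p(54)=386155, p(55)=451276, p(56)=526823, p(57)=614154, p(58)=715220, p(59)=831820, p(60)=966467, p(61)=1121505, p(62)=1300156, p(63)=1505499, p(64)=1741630, p(65)=2012558, p(66)=2323520, p(67)=2679689, p(68)=3087735, p(69)=3554345, p(70)=4087968, p(71)=4697205, p(72)=5392783, p(73)=6185689, p(74)=7089500, p(75)=8118264, p(76)=9289091, p(77)=10619863, p(78)=12132164, p(79)=13848650, p(80)=15796476, p(81)=18004327, p(82)=20506255, p(83)=23338469, p(84)=26543660, p(85)=30167357, p(86)=34262962, p(87)=38887673, p(88)=44108109, p(89)=49995925, p(90)=56634173, p(91)=64112359, p(92)=72533807, p(93)=82010177, p(94)=92669720, p(95)=104651419, p(96)=118114304, p(97)=133230930, p(98)=150198136.
Final step: p(99) = p(98) + p(97) - p(94) - p(92) + p(87) + p(84) - p(77) - p(73) + p(64) + p(59) - p(48) - p(42) + p(29) + p(22) - p(7)
= 150198136 + 133230930 - 92669720 - 72533807 + 38887673 + 26543660 - 10619863 - 6185689 + 1741630 + 831820 - 147273 - 53174 + 4565 + 1002 - 15
= 169229875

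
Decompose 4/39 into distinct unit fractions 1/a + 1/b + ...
1/10 + 1/390

Greedy algorithm:
4/39: ceiling(39/4) = 10, use 1/10
1/390: ceiling(390/1) = 390, use 1/390
Result: 4/39 = 1/10 + 1/390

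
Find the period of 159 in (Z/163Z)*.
162

163 is prime, so ord(159) divides φ(163) = 162.
Divisors of 162: 1, 2, 3, 6, 9, 18, 27, 54, 81, 162.
Repeated squaring: 159^1 ≡ 159, 159^2 ≡ 16, 159^4 ≡ 93, 159^8 ≡ 10, 159^16 ≡ 100, 159^32 ≡ 57, 159^64 ≡ 152, 159^128 ≡ 121 (mod 163).
Test 159^d mod 163 for each divisor d in increasing order:
159^1 ≡ 159
159^2 ≡ 16
159^3 = 159^2·159^1 ≡ 99
159^6 = 159^4·159^2 ≡ 21
159^9 = 159^8·159^1 ≡ 123
159^18 = 159^16·159^2 ≡ 133
159^27 = 159^16·159^8·159^2·159^1 ≡ 59
159^54 = 159^32·159^16·159^4·159^2 ≡ 58
159^81 = 159^64·159^16·159^1 ≡ 162
159^162 = 159^128·159^32·159^2 ≡ 1  ← first divisor giving 1
The order is 162.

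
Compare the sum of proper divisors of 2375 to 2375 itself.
deficient

Proper divisors of 2375: sum = 1 + 5 + 19 + 25 + 95 + 125 + 475 = 745
Since 745 < 2375, 2375 is deficient.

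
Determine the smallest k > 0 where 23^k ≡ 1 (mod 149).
148

149 is prime, so ord(23) divides φ(149) = 148.
Divisors of 148: 1, 2, 4, 37, 74, 148.
Repeated squaring: 23^1 ≡ 23, 23^2 ≡ 82, 23^4 ≡ 19, 23^8 ≡ 63, 23^16 ≡ 95, 23^32 ≡ 85, 23^64 ≡ 73, 23^128 ≡ 114 (mod 149).
Test 23^d mod 149 for each divisor d in increasing order:
23^1 ≡ 23
23^2 ≡ 82
23^4 ≡ 19
23^37 = 23^32·23^4·23^1 ≡ 44
23^74 = 23^64·23^8·23^2 ≡ 148
23^148 = 23^128·23^16·23^4 ≡ 1  ← first divisor giving 1
The order is 148.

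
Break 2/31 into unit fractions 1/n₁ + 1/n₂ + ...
1/16 + 1/496

Greedy algorithm:
2/31: ceiling(31/2) = 16, use 1/16
1/496: ceiling(496/1) = 496, use 1/496
Result: 2/31 = 1/16 + 1/496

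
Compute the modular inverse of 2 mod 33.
17

gcd(2, 33) = 1, so the inverse exists.
Extended Euclidean algorithm on (33, 2):
33 = 16 × 2 + 1  ⟹  1 = (1)·33 + (-16)·2
So (-16)·2 ≡ 1 (mod 33), i.e. 2^(-1) ≡ -16 ≡ 17 (mod 33).
Check: 2 × 17 = 34 ≡ 1 (mod 33)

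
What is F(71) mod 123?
34

Matrix identity: Q^n = [[F_(n+1), F_n], [F_n, F_(n-1)]] with Q = [[1,1],[1,0]].
n = 71 = 1000111₂. Square-and-multiply, entries mod 123:
Q^1 = [[1,1],[1,0]]
Q^2 = (Q^1)² = [[2,1],[1,1]]
Q^4 = (Q^2)² = [[5,3],[3,2]]
Q^8 = (Q^4)² = [[34,21],[21,13]]
Q^17 = (Q^8)²·Q = [[1,121],[121,3]]
Q^35 = (Q^17)²·Q = [[120,5],[5,115]]
Q^71 = (Q^35)²·Q = [[102,34],[34,68]]
F_71 mod 123 = Q^71[0][1] = 34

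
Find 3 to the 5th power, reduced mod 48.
3

Repeated squaring. Binary of 5 = 101.
3^1 ≡ 3 (mod 48); 3^2 ≡ 9 (mod 48); 3^4 ≡ 33 (mod 48)
3^5 = 3^1 × 3^4 ≡ 3 (mod 48)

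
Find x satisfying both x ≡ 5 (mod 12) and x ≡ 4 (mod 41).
209

Using Chinese Remainder Theorem:
M = 12 × 41 = 492
M1 = 41, M2 = 12
y1 = 41^(-1) mod 12 = 5
y2 = 12^(-1) mod 41 = 24
x = (5×41×5 + 4×12×24) mod 492 = 209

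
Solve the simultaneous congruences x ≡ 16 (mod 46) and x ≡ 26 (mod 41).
108

Using Chinese Remainder Theorem:
M = 46 × 41 = 1886
M1 = 41, M2 = 46
y1 = 41^(-1) mod 46 = 9
y2 = 46^(-1) mod 41 = 33
x = (16×41×9 + 26×46×33) mod 1886 = 108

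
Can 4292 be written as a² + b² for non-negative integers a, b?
14² + 64² (a=14, b=64)

Factorization: 4292 = 2^2 × 29 × 37
By Fermat: n is sum of two squares iff every prime p ≡ 3 (mod 4) appears to even power.
All primes ≡ 3 (mod 4) appear to even power.
Search a = 0, 1, 2, … for 4292 - a² a perfect square: first hit at a = 14: 4292 - 196 = 4096 = 64².
4292 = 14² + 64² = 196 + 4096 ✓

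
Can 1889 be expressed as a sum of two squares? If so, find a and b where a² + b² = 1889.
17² + 40² (a=17, b=40)

Factorization: 1889 = 1889
By Fermat: n is sum of two squares iff every prime p ≡ 3 (mod 4) appears to even power.
All primes ≡ 3 (mod 4) appear to even power.
Search a = 0, 1, 2, … for 1889 - a² a perfect square: first hit at a = 17: 1889 - 289 = 1600 = 40².
1889 = 17² + 40² = 289 + 1600 ✓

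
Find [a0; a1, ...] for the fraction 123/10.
[12; 3, 3]

Euclidean algorithm steps:
123 = 12 × 10 + 3
10 = 3 × 3 + 1
3 = 3 × 1 + 0
Continued fraction: [12; 3, 3]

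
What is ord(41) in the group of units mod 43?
7

43 is prime, so ord(41) divides φ(43) = 42.
Divisors of 42: 1, 2, 3, 6, 7, 14, 21, 42.
Repeated squaring: 41^1 ≡ 41, 41^2 ≡ 4, 41^4 ≡ 16, 41^8 ≡ 41, 41^16 ≡ 4, 41^32 ≡ 16 (mod 43).
Test 41^d mod 43 for each divisor d in increasing order:
41^1 ≡ 41
41^2 ≡ 4
41^3 = 41^2·41^1 ≡ 35
41^6 = 41^4·41^2 ≡ 21
41^7 = 41^4·41^2·41^1 ≡ 1  ← first divisor giving 1
The order is 7.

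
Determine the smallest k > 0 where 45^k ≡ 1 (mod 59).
29

59 is prime, so ord(45) divides φ(59) = 58.
Divisors of 58: 1, 2, 29, 58.
Repeated squaring: 45^1 ≡ 45, 45^2 ≡ 19, 45^4 ≡ 7, 45^8 ≡ 49, 45^16 ≡ 41, 45^32 ≡ 29 (mod 59).
Test 45^d mod 59 for each divisor d in increasing order:
45^1 ≡ 45
45^2 ≡ 19
45^29 = 45^16·45^8·45^4·45^1 ≡ 1  ← first divisor giving 1
The order is 29.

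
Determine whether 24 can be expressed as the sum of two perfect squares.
Not possible

Factorization: 24 = 2^3 × 3
By Fermat: n is sum of two squares iff every prime p ≡ 3 (mod 4) appears to even power.
Prime(s) ≡ 3 (mod 4) with odd exponent: [(3, 1)]
Therefore 24 cannot be expressed as a² + b².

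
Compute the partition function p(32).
8349

p(n) counts ways to write n as a sum of positive integers (order ignored).
Euler's pentagonal recurrence: p(k) = p(k-1) + p(k-2) - p(k-5) - p(k-7) + p(k-12) + p(k-15) - ... (offsets j(3j∓1)/2, signs ++--, p(0)=1, p(<0)=0).
DP table for k = 0..31: p(0)=1, p(1)=1, p(2)=2, p(3)=3, p(4)=5, p(5)=7, p(6)=11, p(7)=15, p(8)=22, p(9)=30, p(10)=42, p(11)=56, p(12)=77, p(13)=101, p(14)=135, p(15)=176, p(16)=231, p(17)=297, p(18)=385, p(19)=490, p(20)=627, p(21)=792, p(22)=1002, p(23)=1255, p(24)=1575, p(25)=1958, p(26)=2436, p(27)=3010, p(28)=3718, p(29)=4565, p(30)=5604, p(31)=6842.
Final step: p(32) = p(31) + p(30) - p(27) - p(25) + p(20) + p(17) - p(10) - p(6)
= 6842 + 5604 - 3010 - 1958 + 627 + 297 - 42 - 11
= 8349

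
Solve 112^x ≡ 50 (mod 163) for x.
53

Baby-step giant-step with step n = ⌈√163⌉ = 13.
Baby steps 112^j mod 163 (j:value) for j=0..12: 0:1, 1:112, 2:156, 3:31, 4:49, 5:109, 6:146, 7:52, 8:119, 9:125, 10:145, 11:103, 12:126.
Giant-step multiplier: 112^(-13) ≡ 112^(162-13) = 112^149 ≡ 137 (mod 163).
Giant steps γ_i = 50·137^i mod 163: γ_0=50, γ_1=4, γ_2=59, γ_3=96, γ_4=112 (in table at j=1).
x = i·n + j = 4·13 + 1 = 53.
Check: 112^53 ≡ 50 (mod 163).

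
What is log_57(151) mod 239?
123

Baby-step giant-step with step n = ⌈√239⌉ = 16.
Baby steps 57^j mod 239 (j:value) for j=0..15: 0:1, 1:57, 2:142, 3:207, 4:88, 5:236, 6:68, 7:52, 8:96, 9:214, 10:9, 11:35, 12:83, 13:190, 14:75, 15:212.
Giant-step multiplier: 57^(-16) ≡ 57^(238-16) = 57^222 ≡ 66 (mod 239).
Giant steps γ_i = 151·66^i mod 239: γ_0=151, γ_1=167, γ_2=28, γ_3=175, γ_4=78, γ_5=129, γ_6=149, γ_7=35 (in table at j=11).
x = i·n + j = 7·16 + 11 = 123.
Check: 57^123 ≡ 151 (mod 239).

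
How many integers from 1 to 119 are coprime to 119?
96

119 = 7 × 17
φ(n) = n × ∏(1 - 1/p) for each prime p dividing n
φ(119) = 119 × (1 - 1/7) × (1 - 1/17) = 96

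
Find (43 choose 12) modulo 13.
0

Using Lucas' theorem:
Write n=43 and k=12 in base 13:
n in base 13: [3, 4]
k in base 13: [0, 12]
C(43,12) mod 13 = ∏ C(n_i, k_i) mod 13
Digit binomials (mod 13): C(3,0) = 1; C(4,12) = 0 (k_i > n_i)
Product: 1 × 0 = 0 ≡ 0 (mod 13)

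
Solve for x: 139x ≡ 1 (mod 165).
19

gcd(139, 165) = 1, so the inverse exists.
Extended Euclidean algorithm on (165, 139):
165 = 1 × 139 + 26  ⟹  26 = (1)·165 + (-1)·139
139 = 5 × 26 + 9  ⟹  9 = (-5)·165 + (6)·139
26 = 2 × 9 + 8  ⟹  8 = (11)·165 + (-13)·139
9 = 1 × 8 + 1  ⟹  1 = (-16)·165 + (19)·139
So (19)·139 ≡ 1 (mod 165), i.e. 139^(-1) ≡ 19 (mod 165).
Check: 139 × 19 = 2641 ≡ 1 (mod 165)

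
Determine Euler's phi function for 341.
300

341 = 11 × 31
φ(n) = n × ∏(1 - 1/p) for each prime p dividing n
φ(341) = 341 × (1 - 1/11) × (1 - 1/31) = 300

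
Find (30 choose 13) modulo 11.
1

Using Lucas' theorem:
Write n=30 and k=13 in base 11:
n in base 11: [2, 8]
k in base 11: [1, 2]
C(30,13) mod 11 = ∏ C(n_i, k_i) mod 11
Digit binomials (mod 11): C(2,1) = 2; C(8,2) = 28 ≡ 6
Product: 2 × 6 = 12 ≡ 1 (mod 11)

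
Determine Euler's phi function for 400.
160

400 = 2^4 × 5^2
φ(n) = n × ∏(1 - 1/p) for each prime p dividing n
φ(400) = 400 × (1 - 1/2) × (1 - 1/5) = 160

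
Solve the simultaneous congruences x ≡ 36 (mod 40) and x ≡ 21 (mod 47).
1196

Using Chinese Remainder Theorem:
M = 40 × 47 = 1880
M1 = 47, M2 = 40
y1 = 47^(-1) mod 40 = 23
y2 = 40^(-1) mod 47 = 20
x = (36×47×23 + 21×40×20) mod 1880 = 1196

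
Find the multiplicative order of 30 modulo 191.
19

191 is prime, so ord(30) divides φ(191) = 190.
Divisors of 190: 1, 2, 5, 10, 19, 38, 95, 190.
Repeated squaring: 30^1 ≡ 30, 30^2 ≡ 136, 30^4 ≡ 160, 30^8 ≡ 6, 30^16 ≡ 36, 30^32 ≡ 150, 30^64 ≡ 153, 30^128 ≡ 107 (mod 191).
Test 30^d mod 191 for each divisor d in increasing order:
30^1 ≡ 30
30^2 ≡ 136
30^5 = 30^4·30^1 ≡ 25
30^10 = 30^8·30^2 ≡ 52
30^19 = 30^16·30^2·30^1 ≡ 1  ← first divisor giving 1
The order is 19.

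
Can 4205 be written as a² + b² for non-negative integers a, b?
19² + 62² (a=19, b=62)

Factorization: 4205 = 5 × 29^2
By Fermat: n is sum of two squares iff every prime p ≡ 3 (mod 4) appears to even power.
All primes ≡ 3 (mod 4) appear to even power.
Search a = 0, 1, 2, … for 4205 - a² a perfect square: first hit at a = 19: 4205 - 361 = 3844 = 62².
4205 = 19² + 62² = 361 + 3844 ✓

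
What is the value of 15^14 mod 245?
50

Repeated squaring. Binary of 14 = 1110.
15^1 ≡ 15 (mod 245); 15^2 ≡ 225 (mod 245); 15^4 ≡ 155 (mod 245); 15^8 ≡ 15 (mod 245)
15^14 = 15^2 × 15^4 × 15^8 ≡ 50 (mod 245)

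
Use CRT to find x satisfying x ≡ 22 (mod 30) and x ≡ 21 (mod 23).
412

Using Chinese Remainder Theorem:
M = 30 × 23 = 690
M1 = 23, M2 = 30
y1 = 23^(-1) mod 30 = 17
y2 = 30^(-1) mod 23 = 10
x = (22×23×17 + 21×30×10) mod 690 = 412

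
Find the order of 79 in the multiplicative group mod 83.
82

83 is prime, so ord(79) divides φ(83) = 82.
Divisors of 82: 1, 2, 41, 82.
Repeated squaring: 79^1 ≡ 79, 79^2 ≡ 16, 79^4 ≡ 7, 79^8 ≡ 49, 79^16 ≡ 77, 79^32 ≡ 36, 79^64 ≡ 51 (mod 83).
Test 79^d mod 83 for each divisor d in increasing order:
79^1 ≡ 79
79^2 ≡ 16
79^41 = 79^32·79^8·79^1 ≡ 82
79^82 = 79^64·79^16·79^2 ≡ 1  ← first divisor giving 1
The order is 82.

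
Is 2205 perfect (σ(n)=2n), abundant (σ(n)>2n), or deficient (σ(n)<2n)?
abundant

Proper divisors of 2205: sum = 1 + 3 + 5 + 7 + 9 + 15 + 21 + 35 + ... + 245 + 315 + 441 + 735 (17 divisors) = 2241
Since 2241 > 2205, 2205 is abundant.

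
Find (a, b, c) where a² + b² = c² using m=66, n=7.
(4307, 924, 4405)

Euclid's formula: a = m² - n², b = 2mn, c = m² + n²
m = 66, n = 7
a = 66² - 7² = 4356 - 49 = 4307
b = 2 × 66 × 7 = 924
c = 66² + 7² = 4356 + 49 = 4405
Verification: 4307² + 924² = 18550249 + 853776 = 19404025 = 4405² ✓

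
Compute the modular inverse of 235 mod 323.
11

gcd(235, 323) = 1, so the inverse exists.
Extended Euclidean algorithm on (323, 235):
323 = 1 × 235 + 88  ⟹  88 = (1)·323 + (-1)·235
235 = 2 × 88 + 59  ⟹  59 = (-2)·323 + (3)·235
88 = 1 × 59 + 29  ⟹  29 = (3)·323 + (-4)·235
59 = 2 × 29 + 1  ⟹  1 = (-8)·323 + (11)·235
So (11)·235 ≡ 1 (mod 323), i.e. 235^(-1) ≡ 11 (mod 323).
Check: 235 × 11 = 2585 ≡ 1 (mod 323)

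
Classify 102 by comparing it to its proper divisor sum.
abundant

Proper divisors of 102: sum = 1 + 2 + 3 + 6 + 17 + 34 + 51 = 114
Since 114 > 102, 102 is abundant.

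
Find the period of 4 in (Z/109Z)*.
18

109 is prime, so ord(4) divides φ(109) = 108.
Divisors of 108: 1, 2, 3, 4, 6, 9, 12, 18, 27, 36, 54, 108.
Repeated squaring: 4^1 ≡ 4, 4^2 ≡ 16, 4^4 ≡ 38, 4^8 ≡ 27, 4^16 ≡ 75, 4^32 ≡ 66, 4^64 ≡ 105 (mod 109).
Test 4^d mod 109 for each divisor d in increasing order:
4^1 ≡ 4
4^2 ≡ 16
4^3 = 4^2·4^1 ≡ 64
4^4 ≡ 38
4^6 = 4^4·4^2 ≡ 63
4^9 = 4^8·4^1 ≡ 108
4^12 = 4^8·4^4 ≡ 45
4^18 = 4^16·4^2 ≡ 1  ← first divisor giving 1
The order is 18.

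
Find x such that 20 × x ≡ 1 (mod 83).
54

gcd(20, 83) = 1, so the inverse exists.
Extended Euclidean algorithm on (83, 20):
83 = 4 × 20 + 3  ⟹  3 = (1)·83 + (-4)·20
20 = 6 × 3 + 2  ⟹  2 = (-6)·83 + (25)·20
3 = 1 × 2 + 1  ⟹  1 = (7)·83 + (-29)·20
So (-29)·20 ≡ 1 (mod 83), i.e. 20^(-1) ≡ -29 ≡ 54 (mod 83).
Check: 20 × 54 = 1080 ≡ 1 (mod 83)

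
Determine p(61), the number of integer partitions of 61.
1121505

p(n) counts ways to write n as a sum of positive integers (order ignored).
Euler's pentagonal recurrence: p(k) = p(k-1) + p(k-2) - p(k-5) - p(k-7) + p(k-12) + p(k-15) - ... (offsets j(3j∓1)/2, signs ++--, p(0)=1, p(<0)=0).
DP table for k = 0..60: p(0)=1, p(1)=1, p(2)=2, p(3)=3, p(4)=5, p(5)=7, p(6)=11, p(7)=15, p(8)=22, p(9)=30, p(10)=42, p(11)=56, p(12)=77, p(13)=101, p(14)=135, p(15)=176, p(16)=231, p(17)=297, p(18)=385, p(19)=490, p(20)=627, p(21)=792, p(22)=1002, p(23)=1255, p(24)=1575, p(25)=1958, p(26)=2436, p(27)=3010, p(28)=3718, p(29)=4565, p(30)=5604, p(31)=6842, p(32)=8349, p(33)=10143, p(34)=12310, p(35)=14883, p(36)=17977, p(37)=21637, p(38)=26015, p(39)=31185, p(40)=37338, p(41)=44583, p(42)=53174, p(43)=63261, p(44)=75175, p(45)=89134, p(46)=105558, p(47)=124754, p(48)=147273, p(49)=173525, p(50)=204226, p(51)=239943, p(52)=281589, p(53)=329931, p(54)=386155, p(55)=451276, p(56)=526823, p(57)=614154, p(58)=715220, p(59)=831820, p(60)=966467.
Final step: p(61) = p(60) + p(59) - p(56) - p(54) + p(49) + p(46) - p(39) - p(35) + p(26) + p(21) - p(10) - p(4)
= 966467 + 831820 - 526823 - 386155 + 173525 + 105558 - 31185 - 14883 + 2436 + 792 - 42 - 5
= 1121505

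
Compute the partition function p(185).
1071823774337

p(n) counts ways to write n as a sum of positive integers (order ignored).
Euler's pentagonal recurrence: p(k) = p(k-1) + p(k-2) - p(k-5) - p(k-7) + p(k-12) + p(k-15) - ... (offsets j(3j∓1)/2, signs ++--, p(0)=1, p(<0)=0).
DP table for k = 0..184: p(0)=1, p(1)=1, p(2)=2, p(3)=3, p(4)=5, p(5)=7, p(6)=11, p(7)=15, p(8)=22, p(9)=30, p(10)=42, p(11)=56, p(12)=77, p(13)=101, p(14)=135, p(15)=176, p(16)=231, p(17)=297, p(18)=385, p(19)=490, p(20)=627, p(21)=792, p(22)=1002, p(23)=1255, p(24)=1575, p(25)=1958, p(26)=2436, p(27)=3010, p(28)=3718, p(29)=4565, p(30)=5604, p(31)=6842, p(32)=8349, p(33)=10143, p(34)=12310, p(35)=14883, p(36)=17977, p(37)=21637, p(38)=26015, p(39)=31185, p(40)=37338, p(41)=44583, p(42)=53174, p(43)=63261, p(44)=75175, p(45)=89134, p(46)=105558, p(47)=124754, p(48)=147273, p(49)=173525, p(50)=204226, p(51)=239943, p(52)=281589, p(53)=329931, p(54)=386155, p(55)=451276, p(56)=526823, p(57)=614154, p(58)=715220, p(59)=831820, p(60)=966467, p(61)=1121505, p(62)=1300156, p(63)=1505499, p(64)=1741630, p(65)=2012558, p(66)=2323520, p(67)=2679689, p(68)=3087735, p(69)=3554345, p(70)=4087968, p(71)=4697205, p(72)=5392783, p(73)=6185689, p(74)=7089500, p(75)=8118264, p(76)=9289091, p(77)=10619863, p(78)=12132164, p(79)=13848650, p(80)=15796476, p(81)=18004327, p(82)=20506255, p(83)=23338469, p(84)=26543660, p(85)=30167357, p(86)=34262962, p(87)=38887673, p(88)=44108109, p(89)=49995925, p(90)=56634173, p(91)=64112359, p(92)=72533807, p(93)=82010177, p(94)=92669720, p(95)=104651419, p(96)=118114304, p(97)=133230930, p(98)=150198136, p(99)=169229875, p(100)=190569292, p(101)=214481126, p(102)=241265379, p(103)=271248950, p(104)=304801365, p(105)=342325709, p(106)=384276336, p(107)=431149389, p(108)=483502844, p(109)=541946240, p(110)=607163746, p(111)=679903203, p(112)=761002156, p(113)=851376628, p(114)=952050665, p(115)=1064144451, p(116)=1188908248, p(117)=1327710076, p(118)=1482074143, p(119)=1653668665, p(120)=1844349560, p(121)=2056148051, p(122)=2291320912, p(123)=2552338241, p(124)=2841940500, p(125)=3163127352, p(126)=3519222692, p(127)=3913864295, p(128)=4351078600, p(129)=4835271870, p(130)=5371315400, p(131)=5964539504, p(132)=6620830889, p(133)=7346629512, p(134)=8149040695, p(135)=9035836076, p(136)=10015581680, p(137)=11097645016, p(138)=12292341831, p(139)=13610949895, p(140)=15065878135, p(141)=16670689208, p(142)=18440293320, p(143)=20390982757, p(144)=22540654445, p(145)=24908858009, p(146)=27517052599, p(147)=30388671978, p(148)=33549419497, p(149)=37027355200, p(150)=40853235313, p(151)=45060624582, p(152)=49686288421, p(153)=54770336324, p(154)=60356673280, p(155)=66493182097, p(156)=73232243759, p(157)=80630964769, p(158)=88751778802, p(159)=97662728555, p(160)=107438159466, p(161)=118159068427, p(162)=129913904637, p(163)=142798995930, p(164)=156919475295, p(165)=172389800255, p(166)=189334822579, p(167)=207890420102, p(168)=228204732751, p(169)=250438925115, p(170)=274768617130, p(171)=301384802048, p(172)=330495499613, p(173)=362326859895, p(174)=397125074750, p(175)=435157697830, p(176)=476715857290, p(177)=522115831195, p(178)=571701605655, p(179)=625846753120, p(180)=684957390936, p(181)=749474411781, p(182)=819876908323, p(183)=896684817527, p(184)=980462880430.
Final step: p(185) = p(184) + p(183) - p(180) - p(178) + p(173) + p(170) - p(163) - p(159) + p(150) + p(145) - p(134) - p(128) + p(115) + p(108) - p(93) - p(85) + p(68) + p(59) - p(40) - p(30) + p(9)
= 980462880430 + 896684817527 - 684957390936 - 571701605655 + 362326859895 + 274768617130 - 142798995930 - 97662728555 + 40853235313 + 24908858009 - 8149040695 - 4351078600 + 1064144451 + 483502844 - 82010177 - 30167357 + 3087735 + 831820 - 37338 - 5604 + 30
= 1071823774337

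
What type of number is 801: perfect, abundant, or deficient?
deficient

Proper divisors of 801: sum = 1 + 3 + 9 + 89 + 267 = 369
Since 369 < 801, 801 is deficient.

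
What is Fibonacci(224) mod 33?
3

Matrix identity: Q^n = [[F_(n+1), F_n], [F_n, F_(n-1)]] with Q = [[1,1],[1,0]].
n = 224 = 11100000₂. Square-and-multiply, entries mod 33:
Q^1 = [[1,1],[1,0]]
Q^3 = (Q^1)²·Q = [[3,2],[2,1]]
Q^7 = (Q^3)²·Q = [[21,13],[13,8]]
Q^14 = (Q^7)² = [[16,14],[14,2]]
Q^28 = (Q^14)² = [[23,21],[21,2]]
Q^56 = (Q^28)² = [[13,30],[30,16]]
Q^112 = (Q^56)² = [[13,12],[12,1]]
Q^224 = (Q^112)² = [[16,3],[3,13]]
F_224 mod 33 = Q^224[0][1] = 3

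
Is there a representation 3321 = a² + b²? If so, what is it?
36² + 45² (a=36, b=45)

Factorization: 3321 = 3^4 × 41
By Fermat: n is sum of two squares iff every prime p ≡ 3 (mod 4) appears to even power.
All primes ≡ 3 (mod 4) appear to even power.
Search a = 0, 1, 2, … for 3321 - a² a perfect square: first hit at a = 36: 3321 - 1296 = 2025 = 45².
3321 = 36² + 45² = 1296 + 2025 ✓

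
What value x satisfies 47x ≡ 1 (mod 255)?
38

gcd(47, 255) = 1, so the inverse exists.
Extended Euclidean algorithm on (255, 47):
255 = 5 × 47 + 20  ⟹  20 = (1)·255 + (-5)·47
47 = 2 × 20 + 7  ⟹  7 = (-2)·255 + (11)·47
20 = 2 × 7 + 6  ⟹  6 = (5)·255 + (-27)·47
7 = 1 × 6 + 1  ⟹  1 = (-7)·255 + (38)·47
So (38)·47 ≡ 1 (mod 255), i.e. 47^(-1) ≡ 38 (mod 255).
Check: 47 × 38 = 1786 ≡ 1 (mod 255)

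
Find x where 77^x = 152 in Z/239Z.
23

Baby-step giant-step with step n = ⌈√239⌉ = 16.
Baby steps 77^j mod 239 (j:value) for j=0..15: 0:1, 1:77, 2:193, 3:43, 4:204, 5:173, 6:176, 7:168, 8:30, 9:159, 10:54, 11:95, 12:145, 13:171, 14:22, 15:21.
Giant-step multiplier: 77^(-16) ≡ 77^(238-16) = 77^222 ≡ 64 (mod 239).
Giant steps γ_i = 152·64^i mod 239: γ_0=152, γ_1=168 (in table at j=7).
x = i·n + j = 1·16 + 7 = 23.
Check: 77^23 ≡ 152 (mod 239).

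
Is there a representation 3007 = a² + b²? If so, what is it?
Not possible

Factorization: 3007 = 31 × 97
By Fermat: n is sum of two squares iff every prime p ≡ 3 (mod 4) appears to even power.
Prime(s) ≡ 3 (mod 4) with odd exponent: [(31, 1)]
Therefore 3007 cannot be expressed as a² + b².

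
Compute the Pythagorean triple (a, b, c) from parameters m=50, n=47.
(291, 4700, 4709)

Euclid's formula: a = m² - n², b = 2mn, c = m² + n²
m = 50, n = 47
a = 50² - 47² = 2500 - 2209 = 291
b = 2 × 50 × 47 = 4700
c = 50² + 47² = 2500 + 2209 = 4709
Verification: 291² + 4700² = 84681 + 22090000 = 22174681 = 4709² ✓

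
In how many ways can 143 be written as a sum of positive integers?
20390982757

p(n) counts ways to write n as a sum of positive integers (order ignored).
Euler's pentagonal recurrence: p(k) = p(k-1) + p(k-2) - p(k-5) - p(k-7) + p(k-12) + p(k-15) - ... (offsets j(3j∓1)/2, signs ++--, p(0)=1, p(<0)=0).
DP table for k = 0..142: p(0)=1, p(1)=1, p(2)=2, p(3)=3, p(4)=5, p(5)=7, p(6)=11, p(7)=15, p(8)=22, p(9)=30, p(10)=42, p(11)=56, p(12)=77, p(13)=101, p(14)=135, p(15)=176, p(16)=231, p(17)=297, p(18)=385, p(19)=490, p(20)=627, p(21)=792, p(22)=1002, p(23)=1255, p(24)=1575, p(25)=1958, p(26)=2436, p(27)=3010, p(28)=3718, p(29)=4565, p(30)=5604, p(31)=6842, p(32)=8349, p(33)=10143, p(34)=12310, p(35)=14883, p(36)=17977, p(37)=21637, p(38)=26015, p(39)=31185, p(40)=37338, p(41)=44583, p(42)=53174, p(43)=63261, p(44)=75175, p(45)=89134, p(46)=105558, p(47)=124754, p(48)=147273, p(49)=173525, p(50)=204226, p(51)=239943, p(52)=281589, p(53)=329931, p(54)=386155, p(55)=451276, p(56)=526823, p(57)=614154, p(58)=715220, p(59)=831820, p(60)=966467, p(61)=1121505, p(62)=1300156, p(63)=1505499, p(64)=1741630, p(65)=2012558, p(66)=2323520, p(67)=2679689, p(68)=3087735, p(69)=3554345, p(70)=4087968, p(71)=4697205, p(72)=5392783, p(73)=6185689, p(74)=7089500, p(75)=8118264, p(76)=9289091, p(77)=10619863, p(78)=12132164, p(79)=13848650, p(80)=15796476, p(81)=18004327, p(82)=20506255, p(83)=23338469, p(84)=26543660, p(85)=30167357, p(86)=34262962, p(87)=38887673, p(88)=44108109, p(89)=49995925, p(90)=56634173, p(91)=64112359, p(92)=72533807, p(93)=82010177, p(94)=92669720, p(95)=104651419, p(96)=118114304, p(97)=133230930, p(98)=150198136, p(99)=169229875, p(100)=190569292, p(101)=214481126, p(102)=241265379, p(103)=271248950, p(104)=304801365, p(105)=342325709, p(106)=384276336, p(107)=431149389, p(108)=483502844, p(109)=541946240, p(110)=607163746, p(111)=679903203, p(112)=761002156, p(113)=851376628, p(114)=952050665, p(115)=1064144451, p(116)=1188908248, p(117)=1327710076, p(118)=1482074143, p(119)=1653668665, p(120)=1844349560, p(121)=2056148051, p(122)=2291320912, p(123)=2552338241, p(124)=2841940500, p(125)=3163127352, p(126)=3519222692, p(127)=3913864295, p(128)=4351078600, p(129)=4835271870, p(130)=5371315400, p(131)=5964539504, p(132)=6620830889, p(133)=7346629512, p(134)=8149040695, p(135)=9035836076, p(136)=10015581680, p(137)=11097645016, p(138)=12292341831, p(139)=13610949895, p(140)=15065878135, p(141)=16670689208, p(142)=18440293320.
Final step: p(143) = p(142) + p(141) - p(138) - p(136) + p(131) + p(128) - p(121) - p(117) + p(108) + p(103) - p(92) - p(86) + p(73) + p(66) - p(51) - p(43) + p(26) + p(17)
= 18440293320 + 16670689208 - 12292341831 - 10015581680 + 5964539504 + 4351078600 - 2056148051 - 1327710076 + 483502844 + 271248950 - 72533807 - 34262962 + 6185689 + 2323520 - 239943 - 63261 + 2436 + 297
= 20390982757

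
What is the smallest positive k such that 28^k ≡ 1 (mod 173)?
172

173 is prime, so ord(28) divides φ(173) = 172.
Divisors of 172: 1, 2, 4, 43, 86, 172.
Repeated squaring: 28^1 ≡ 28, 28^2 ≡ 92, 28^4 ≡ 160, 28^8 ≡ 169, 28^16 ≡ 16, 28^32 ≡ 83, 28^64 ≡ 142, 28^128 ≡ 96 (mod 173).
Test 28^d mod 173 for each divisor d in increasing order:
28^1 ≡ 28
28^2 ≡ 92
28^4 ≡ 160
28^43 = 28^32·28^8·28^2·28^1 ≡ 80
28^86 = 28^64·28^16·28^4·28^2 ≡ 172
28^172 = 28^128·28^32·28^8·28^4 ≡ 1  ← first divisor giving 1
The order is 172.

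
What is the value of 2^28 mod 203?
30

Repeated squaring. Binary of 28 = 11100.
2^1 ≡ 2 (mod 203); 2^2 ≡ 4 (mod 203); 2^4 ≡ 16 (mod 203); 2^8 ≡ 53 (mod 203); 2^16 ≡ 170 (mod 203)
2^28 = 2^4 × 2^8 × 2^16 ≡ 30 (mod 203)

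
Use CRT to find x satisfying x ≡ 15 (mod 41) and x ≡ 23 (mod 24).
671

Using Chinese Remainder Theorem:
M = 41 × 24 = 984
M1 = 24, M2 = 41
y1 = 24^(-1) mod 41 = 12
y2 = 41^(-1) mod 24 = 17
x = (15×24×12 + 23×41×17) mod 984 = 671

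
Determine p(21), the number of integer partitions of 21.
792

p(n) counts ways to write n as a sum of positive integers (order ignored).
Euler's pentagonal recurrence: p(k) = p(k-1) + p(k-2) - p(k-5) - p(k-7) + p(k-12) + p(k-15) - ... (offsets j(3j∓1)/2, signs ++--, p(0)=1, p(<0)=0).
DP table for k = 0..20: p(0)=1, p(1)=1, p(2)=2, p(3)=3, p(4)=5, p(5)=7, p(6)=11, p(7)=15, p(8)=22, p(9)=30, p(10)=42, p(11)=56, p(12)=77, p(13)=101, p(14)=135, p(15)=176, p(16)=231, p(17)=297, p(18)=385, p(19)=490, p(20)=627.
Final step: p(21) = p(20) + p(19) - p(16) - p(14) + p(9) + p(6)
= 627 + 490 - 231 - 135 + 30 + 11
= 792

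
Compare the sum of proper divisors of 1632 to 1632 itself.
abundant

Proper divisors of 1632: sum = 1 + 2 + 3 + 4 + 6 + 8 + 12 + 16 + ... + 272 + 408 + 544 + 816 (23 divisors) = 2904
Since 2904 > 1632, 1632 is abundant.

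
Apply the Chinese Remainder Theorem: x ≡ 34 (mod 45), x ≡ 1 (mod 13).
79

Using Chinese Remainder Theorem:
M = 45 × 13 = 585
M1 = 13, M2 = 45
y1 = 13^(-1) mod 45 = 7
y2 = 45^(-1) mod 13 = 11
x = (34×13×7 + 1×45×11) mod 585 = 79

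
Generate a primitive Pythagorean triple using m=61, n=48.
(1417, 5856, 6025)

Euclid's formula: a = m² - n², b = 2mn, c = m² + n²
m = 61, n = 48
a = 61² - 48² = 3721 - 2304 = 1417
b = 2 × 61 × 48 = 5856
c = 61² + 48² = 3721 + 2304 = 6025
Verification: 1417² + 5856² = 2007889 + 34292736 = 36300625 = 6025² ✓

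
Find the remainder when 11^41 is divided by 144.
59

Repeated squaring. Binary of 41 = 101001.
11^1 ≡ 11 (mod 144); 11^2 ≡ 121 (mod 144); 11^4 ≡ 97 (mod 144); 11^8 ≡ 49 (mod 144); 11^16 ≡ 97 (mod 144); 11^32 ≡ 49 (mod 144)
11^41 = 11^1 × 11^8 × 11^32 ≡ 59 (mod 144)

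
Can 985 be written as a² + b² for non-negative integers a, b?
12² + 29² (a=12, b=29)

Factorization: 985 = 5 × 197
By Fermat: n is sum of two squares iff every prime p ≡ 3 (mod 4) appears to even power.
All primes ≡ 3 (mod 4) appear to even power.
Search a = 0, 1, 2, … for 985 - a² a perfect square: first hit at a = 12: 985 - 144 = 841 = 29².
985 = 12² + 29² = 144 + 841 ✓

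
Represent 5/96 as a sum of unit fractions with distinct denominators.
1/20 + 1/480

Greedy algorithm:
5/96: ceiling(96/5) = 20, use 1/20
1/480: ceiling(480/1) = 480, use 1/480
Result: 5/96 = 1/20 + 1/480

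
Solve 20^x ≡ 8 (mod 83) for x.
51

Baby-step giant-step with step n = ⌈√83⌉ = 10.
Baby steps 20^j mod 83 (j:value) for j=0..9: 0:1, 1:20, 2:68, 3:32, 4:59, 5:18, 6:28, 7:62, 8:78, 9:66.
Giant-step multiplier: 20^(-10) ≡ 20^(82-10) = 20^72 ≡ 31 (mod 83).
Giant steps γ_i = 8·31^i mod 83: γ_0=8, γ_1=82, γ_2=52, γ_3=35, γ_4=6, γ_5=20 (in table at j=1).
x = i·n + j = 5·10 + 1 = 51.
Check: 20^51 ≡ 8 (mod 83).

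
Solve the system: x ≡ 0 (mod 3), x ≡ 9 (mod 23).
9

Using Chinese Remainder Theorem:
M = 3 × 23 = 69
M1 = 23, M2 = 3
y1 = 23^(-1) mod 3 = 2
y2 = 3^(-1) mod 23 = 8
x = (0×23×2 + 9×3×8) mod 69 = 9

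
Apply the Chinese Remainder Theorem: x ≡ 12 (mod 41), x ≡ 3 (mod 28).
955

Using Chinese Remainder Theorem:
M = 41 × 28 = 1148
M1 = 28, M2 = 41
y1 = 28^(-1) mod 41 = 22
y2 = 41^(-1) mod 28 = 13
x = (12×28×22 + 3×41×13) mod 1148 = 955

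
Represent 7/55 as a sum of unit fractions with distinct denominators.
1/8 + 1/440

Greedy algorithm:
7/55: ceiling(55/7) = 8, use 1/8
1/440: ceiling(440/1) = 440, use 1/440
Result: 7/55 = 1/8 + 1/440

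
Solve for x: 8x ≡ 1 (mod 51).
32

gcd(8, 51) = 1, so the inverse exists.
Extended Euclidean algorithm on (51, 8):
51 = 6 × 8 + 3  ⟹  3 = (1)·51 + (-6)·8
8 = 2 × 3 + 2  ⟹  2 = (-2)·51 + (13)·8
3 = 1 × 2 + 1  ⟹  1 = (3)·51 + (-19)·8
So (-19)·8 ≡ 1 (mod 51), i.e. 8^(-1) ≡ -19 ≡ 32 (mod 51).
Check: 8 × 32 = 256 ≡ 1 (mod 51)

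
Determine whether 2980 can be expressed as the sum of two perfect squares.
8² + 54² (a=8, b=54)

Factorization: 2980 = 2^2 × 5 × 149
By Fermat: n is sum of two squares iff every prime p ≡ 3 (mod 4) appears to even power.
All primes ≡ 3 (mod 4) appear to even power.
Search a = 0, 1, 2, … for 2980 - a² a perfect square: first hit at a = 8: 2980 - 64 = 2916 = 54².
2980 = 8² + 54² = 64 + 2916 ✓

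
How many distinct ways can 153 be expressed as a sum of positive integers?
54770336324

p(n) counts ways to write n as a sum of positive integers (order ignored).
Euler's pentagonal recurrence: p(k) = p(k-1) + p(k-2) - p(k-5) - p(k-7) + p(k-12) + p(k-15) - ... (offsets j(3j∓1)/2, signs ++--, p(0)=1, p(<0)=0).
DP table for k = 0..152: p(0)=1, p(1)=1, p(2)=2, p(3)=3, p(4)=5, p(5)=7, p(6)=11, p(7)=15, p(8)=22, p(9)=30, p(10)=42, p(11)=56, p(12)=77, p(13)=101, p(14)=135, p(15)=176, p(16)=231, p(17)=297, p(18)=385, p(19)=490, p(20)=627, p(21)=792, p(22)=1002, p(23)=1255, p(24)=1575, p(25)=1958, p(26)=2436, p(27)=3010, p(28)=3718, p(29)=4565, p(30)=5604, p(31)=6842, p(32)=8349, p(33)=10143, p(34)=12310, p(35)=14883, p(36)=17977, p(37)=21637, p(38)=26015, p(39)=31185, p(40)=37338, p(41)=44583, p(42)=53174, p(43)=63261, p(44)=75175, p(45)=89134, p(46)=105558, p(47)=124754, p(48)=147273, p(49)=173525, p(50)=204226, p(51)=239943, p(52)=281589, p(53)=329931, p(54)=386155, p(55)=451276, p(56)=526823, p(57)=614154, p(58)=715220, p(59)=831820, p(60)=966467, p(61)=1121505, p(62)=1300156, p(63)=1505499, p(64)=1741630, p(65)=2012558, p(66)=2323520, p(67)=2679689, p(68)=3087735, p(69)=3554345, p(70)=4087968, p(71)=4697205, p(72)=5392783, p(73)=6185689, p(74)=7089500, p(75)=8118264, p(76)=9289091, p(77)=10619863, p(78)=12132164, p(79)=13848650, p(80)=15796476, p(81)=18004327, p(82)=20506255, p(83)=23338469, p(84)=26543660, p(85)=30167357, p(86)=34262962, p(87)=38887673, p(88)=44108109, p(89)=49995925, p(90)=56634173, p(91)=64112359, p(92)=72533807, p(93)=82010177, p(94)=92669720, p(95)=104651419, p(96)=118114304, p(97)=133230930, p(98)=150198136, p(99)=169229875, p(100)=190569292, p(101)=214481126, p(102)=241265379, p(103)=271248950, p(104)=304801365, p(105)=342325709, p(106)=384276336, p(107)=431149389, p(108)=483502844, p(109)=541946240, p(110)=607163746, p(111)=679903203, p(112)=761002156, p(113)=851376628, p(114)=952050665, p(115)=1064144451, p(116)=1188908248, p(117)=1327710076, p(118)=1482074143, p(119)=1653668665, p(120)=1844349560, p(121)=2056148051, p(122)=2291320912, p(123)=2552338241, p(124)=2841940500, p(125)=3163127352, p(126)=3519222692, p(127)=3913864295, p(128)=4351078600, p(129)=4835271870, p(130)=5371315400, p(131)=5964539504, p(132)=6620830889, p(133)=7346629512, p(134)=8149040695, p(135)=9035836076, p(136)=10015581680, p(137)=11097645016, p(138)=12292341831, p(139)=13610949895, p(140)=15065878135, p(141)=16670689208, p(142)=18440293320, p(143)=20390982757, p(144)=22540654445, p(145)=24908858009, p(146)=27517052599, p(147)=30388671978, p(148)=33549419497, p(149)=37027355200, p(150)=40853235313, p(151)=45060624582, p(152)=49686288421.
Final step: p(153) = p(152) + p(151) - p(148) - p(146) + p(141) + p(138) - p(131) - p(127) + p(118) + p(113) - p(102) - p(96) + p(83) + p(76) - p(61) - p(53) + p(36) + p(27) - p(8)
= 49686288421 + 45060624582 - 33549419497 - 27517052599 + 16670689208 + 12292341831 - 5964539504 - 3913864295 + 1482074143 + 851376628 - 241265379 - 118114304 + 23338469 + 9289091 - 1121505 - 329931 + 17977 + 3010 - 22
= 54770336324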